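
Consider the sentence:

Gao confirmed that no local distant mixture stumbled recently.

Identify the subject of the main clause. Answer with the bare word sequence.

Gao

The subject of the main clause is the NP immediately before the verb "confirmed": "Gao".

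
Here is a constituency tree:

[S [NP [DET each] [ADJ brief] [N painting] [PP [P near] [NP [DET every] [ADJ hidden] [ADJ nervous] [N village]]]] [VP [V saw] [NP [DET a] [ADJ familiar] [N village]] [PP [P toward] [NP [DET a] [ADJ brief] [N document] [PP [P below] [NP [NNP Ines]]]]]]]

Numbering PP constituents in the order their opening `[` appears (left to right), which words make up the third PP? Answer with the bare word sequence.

below Ines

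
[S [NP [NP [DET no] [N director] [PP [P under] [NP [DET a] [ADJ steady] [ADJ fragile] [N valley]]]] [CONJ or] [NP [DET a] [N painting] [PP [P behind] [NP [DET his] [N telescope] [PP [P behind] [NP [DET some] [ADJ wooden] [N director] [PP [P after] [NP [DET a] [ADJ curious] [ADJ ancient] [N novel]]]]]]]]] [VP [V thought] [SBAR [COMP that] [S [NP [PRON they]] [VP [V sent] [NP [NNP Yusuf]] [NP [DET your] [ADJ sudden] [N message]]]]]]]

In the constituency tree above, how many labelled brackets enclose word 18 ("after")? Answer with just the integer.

The word sits inside P, which is inside PP, inside NP, inside PP, inside NP, inside PP, inside NP, inside NP, inside S — 9 brackets in all.

9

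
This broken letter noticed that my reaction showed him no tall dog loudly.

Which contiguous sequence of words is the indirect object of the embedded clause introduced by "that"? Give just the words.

him

"showed" heads the VP of the embedded clause introduced by "that", and "him" is its indirect object.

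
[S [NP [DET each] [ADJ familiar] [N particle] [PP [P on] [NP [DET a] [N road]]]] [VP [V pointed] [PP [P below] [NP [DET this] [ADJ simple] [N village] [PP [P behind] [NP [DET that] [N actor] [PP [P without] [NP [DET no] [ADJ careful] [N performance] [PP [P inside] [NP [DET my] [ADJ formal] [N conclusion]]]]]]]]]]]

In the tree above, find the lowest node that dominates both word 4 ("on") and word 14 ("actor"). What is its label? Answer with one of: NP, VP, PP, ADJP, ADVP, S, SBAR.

Both words fall inside [S each familiar particle on a road pointed below this simple village behind that actor without no careful performance inside my formal conclusion] (words 1–22), and no smaller constituent contains them both. Label: S.

S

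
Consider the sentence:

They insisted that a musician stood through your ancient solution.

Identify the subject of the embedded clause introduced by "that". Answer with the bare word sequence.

"a musician" is the NP that combines with the VP headed by "stood" to form the embedded clause introduced by "that" — the subject.

a musician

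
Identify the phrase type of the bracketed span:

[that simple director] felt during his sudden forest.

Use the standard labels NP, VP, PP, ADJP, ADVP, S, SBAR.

The span is built around the noun "director" — a noun phrase (NP).

NP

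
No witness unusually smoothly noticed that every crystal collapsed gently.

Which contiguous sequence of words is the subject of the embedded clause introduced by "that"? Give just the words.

every crystal

In the embedded clause introduced by "that" the verb is "collapsed"; the NP preceding it, "every crystal", is the subject.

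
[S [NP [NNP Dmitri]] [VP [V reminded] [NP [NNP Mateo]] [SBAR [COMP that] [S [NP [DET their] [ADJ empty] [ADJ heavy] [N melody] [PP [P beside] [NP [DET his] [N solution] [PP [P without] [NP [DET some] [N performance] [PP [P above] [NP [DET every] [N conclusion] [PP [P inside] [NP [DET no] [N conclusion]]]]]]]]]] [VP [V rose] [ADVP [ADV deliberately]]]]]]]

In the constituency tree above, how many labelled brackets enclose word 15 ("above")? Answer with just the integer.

11

The word sits inside P, which is inside PP, inside NP, inside PP, inside NP, inside PP, inside NP, inside S, inside SBAR, inside VP, inside S — 11 brackets in all.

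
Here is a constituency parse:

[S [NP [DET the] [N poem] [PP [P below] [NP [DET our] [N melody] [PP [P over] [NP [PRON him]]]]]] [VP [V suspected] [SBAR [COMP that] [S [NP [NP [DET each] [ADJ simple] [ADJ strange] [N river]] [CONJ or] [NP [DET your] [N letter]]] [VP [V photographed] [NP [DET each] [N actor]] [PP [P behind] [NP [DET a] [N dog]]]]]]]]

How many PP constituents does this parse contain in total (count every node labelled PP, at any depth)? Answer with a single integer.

3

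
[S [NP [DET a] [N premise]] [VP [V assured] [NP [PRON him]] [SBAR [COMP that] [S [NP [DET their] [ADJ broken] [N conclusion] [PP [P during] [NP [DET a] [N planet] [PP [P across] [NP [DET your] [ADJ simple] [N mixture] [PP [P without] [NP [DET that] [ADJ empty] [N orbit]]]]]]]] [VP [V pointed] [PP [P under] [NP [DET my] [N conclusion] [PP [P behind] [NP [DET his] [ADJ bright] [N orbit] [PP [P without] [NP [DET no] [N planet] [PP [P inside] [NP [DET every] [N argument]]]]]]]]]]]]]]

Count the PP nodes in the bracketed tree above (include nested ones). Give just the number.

Scanning left to right, an opening `[PP` appears at word positions 9, 12, 16, 21, 24, 28, 31 — 7 in total.

7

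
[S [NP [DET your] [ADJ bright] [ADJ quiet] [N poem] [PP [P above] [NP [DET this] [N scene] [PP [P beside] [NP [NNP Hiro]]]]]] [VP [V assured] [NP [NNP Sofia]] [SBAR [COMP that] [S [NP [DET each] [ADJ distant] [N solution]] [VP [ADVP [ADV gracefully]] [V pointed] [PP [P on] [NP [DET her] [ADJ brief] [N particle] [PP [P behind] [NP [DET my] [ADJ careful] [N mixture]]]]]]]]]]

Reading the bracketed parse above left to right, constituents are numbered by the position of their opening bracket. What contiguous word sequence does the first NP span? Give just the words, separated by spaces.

your bright quiet poem above this scene beside Hiro

The NP opening brackets appear, in order, over: "your bright quiet poem above this scene beside Hiro"; "this scene beside Hiro"; "Hiro"; "Sofia"; "each distant solution"; "her brief particle behind my careful mixture"; "my careful mixture". The first one spans "your bright quiet poem above this scene beside Hiro".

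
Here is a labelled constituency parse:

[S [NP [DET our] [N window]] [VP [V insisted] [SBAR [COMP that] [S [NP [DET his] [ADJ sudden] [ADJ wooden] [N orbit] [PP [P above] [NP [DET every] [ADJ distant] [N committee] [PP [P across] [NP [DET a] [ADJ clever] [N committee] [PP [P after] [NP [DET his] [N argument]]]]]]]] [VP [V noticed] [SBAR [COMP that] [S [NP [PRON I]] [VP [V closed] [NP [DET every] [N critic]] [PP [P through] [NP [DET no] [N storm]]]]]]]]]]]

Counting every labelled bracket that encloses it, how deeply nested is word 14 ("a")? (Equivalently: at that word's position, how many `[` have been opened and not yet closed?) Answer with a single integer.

10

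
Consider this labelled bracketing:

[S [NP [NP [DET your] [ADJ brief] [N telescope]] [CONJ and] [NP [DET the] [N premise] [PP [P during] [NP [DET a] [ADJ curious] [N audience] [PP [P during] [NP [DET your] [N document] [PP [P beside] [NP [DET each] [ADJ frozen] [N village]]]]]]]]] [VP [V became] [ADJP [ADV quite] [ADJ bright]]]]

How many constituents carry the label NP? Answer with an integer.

The NP constituents are: [NP your brief telescope and the premise during a curious audience during your document beside each frozen village]; [NP your brief telescope]; [NP the premise during a curious audience during your document beside each frozen village]; [NP a curious audience during your document beside each frozen village]; [NP your document beside each frozen village]; [NP each frozen village]. Total: 6.

6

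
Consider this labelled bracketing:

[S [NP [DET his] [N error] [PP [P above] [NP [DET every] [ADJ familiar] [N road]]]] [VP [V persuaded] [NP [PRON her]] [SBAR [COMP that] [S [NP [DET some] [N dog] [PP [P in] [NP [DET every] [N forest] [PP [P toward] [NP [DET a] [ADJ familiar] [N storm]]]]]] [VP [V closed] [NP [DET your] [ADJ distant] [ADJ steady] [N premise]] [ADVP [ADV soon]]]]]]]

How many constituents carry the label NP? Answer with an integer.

7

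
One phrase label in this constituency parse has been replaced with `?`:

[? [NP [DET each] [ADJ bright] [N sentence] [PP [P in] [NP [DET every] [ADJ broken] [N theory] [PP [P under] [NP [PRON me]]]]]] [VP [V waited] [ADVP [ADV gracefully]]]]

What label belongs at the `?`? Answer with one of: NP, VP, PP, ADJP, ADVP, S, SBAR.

The `?` node immediately contains: NP, VP. That is the internal structure of a clause, so the label is S.

S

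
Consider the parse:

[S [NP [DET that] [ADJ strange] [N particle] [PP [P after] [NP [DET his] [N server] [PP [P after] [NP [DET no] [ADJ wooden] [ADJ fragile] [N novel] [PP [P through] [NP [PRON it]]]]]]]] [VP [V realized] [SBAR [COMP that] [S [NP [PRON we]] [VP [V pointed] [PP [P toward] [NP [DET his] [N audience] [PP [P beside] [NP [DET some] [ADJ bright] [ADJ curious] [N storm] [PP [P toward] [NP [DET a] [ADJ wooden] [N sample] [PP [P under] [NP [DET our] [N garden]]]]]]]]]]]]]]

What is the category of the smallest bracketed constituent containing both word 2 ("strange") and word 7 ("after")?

Word 2 lies under S → NP → ADJ; word 7 lies under S → NP → PP → NP → PP → P. The lowest shared node is the NP.

NP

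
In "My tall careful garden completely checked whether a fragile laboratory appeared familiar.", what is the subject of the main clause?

my tall careful garden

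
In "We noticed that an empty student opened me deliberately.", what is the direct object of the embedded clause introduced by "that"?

me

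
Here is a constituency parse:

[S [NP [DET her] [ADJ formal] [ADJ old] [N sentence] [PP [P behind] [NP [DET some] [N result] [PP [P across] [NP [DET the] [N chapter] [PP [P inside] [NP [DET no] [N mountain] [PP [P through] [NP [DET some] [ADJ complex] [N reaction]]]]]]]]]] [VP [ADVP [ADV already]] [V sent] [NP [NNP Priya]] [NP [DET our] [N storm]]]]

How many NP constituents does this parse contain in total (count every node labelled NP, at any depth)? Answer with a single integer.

7

The NP constituents are: [NP her formal old sentence behind some result across the chapter inside no mountain through some complex reaction]; [NP some result across the chapter inside no mountain through some complex reaction]; [NP the chapter inside no mountain through some complex reaction]; [NP no mountain through some complex reaction]; [NP some complex reaction]; [NP Priya] …. Total: 7.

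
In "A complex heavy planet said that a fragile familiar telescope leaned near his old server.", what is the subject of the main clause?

In the main clause the verb is "said"; the NP preceding it, "a complex heavy planet", is the subject.

a complex heavy planet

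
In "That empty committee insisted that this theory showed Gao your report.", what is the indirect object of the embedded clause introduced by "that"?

Within the embedded clause introduced by "that", the indirect object of "showed" is "Gao".

Gao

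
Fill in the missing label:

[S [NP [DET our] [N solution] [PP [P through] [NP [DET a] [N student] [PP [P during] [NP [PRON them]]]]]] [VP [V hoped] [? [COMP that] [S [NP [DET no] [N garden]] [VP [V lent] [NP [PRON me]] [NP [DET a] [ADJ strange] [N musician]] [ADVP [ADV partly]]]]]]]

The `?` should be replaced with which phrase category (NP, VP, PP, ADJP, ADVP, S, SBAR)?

SBAR

The `?` node immediately contains: COMP 'that', S. That is the internal structure of a subordinate clause, so the label is SBAR.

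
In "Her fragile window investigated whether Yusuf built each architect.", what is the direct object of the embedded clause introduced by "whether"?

"built" heads the VP of the embedded clause introduced by "whether", and "each architect" is its direct object.

each architect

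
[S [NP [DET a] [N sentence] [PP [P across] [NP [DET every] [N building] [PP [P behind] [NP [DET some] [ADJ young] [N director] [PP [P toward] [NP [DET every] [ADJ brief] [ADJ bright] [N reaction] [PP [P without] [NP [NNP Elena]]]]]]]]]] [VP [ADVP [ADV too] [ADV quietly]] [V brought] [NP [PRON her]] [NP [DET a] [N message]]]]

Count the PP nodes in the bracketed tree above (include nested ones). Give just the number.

Listing each PP by its span: [PP across every building behind some young director toward every brief bright reaction without Elena]; [PP behind some young director toward every brief bright reaction without Elena]; [PP toward every brief bright reaction without Elena]; [PP without Elena] — that makes 4.

4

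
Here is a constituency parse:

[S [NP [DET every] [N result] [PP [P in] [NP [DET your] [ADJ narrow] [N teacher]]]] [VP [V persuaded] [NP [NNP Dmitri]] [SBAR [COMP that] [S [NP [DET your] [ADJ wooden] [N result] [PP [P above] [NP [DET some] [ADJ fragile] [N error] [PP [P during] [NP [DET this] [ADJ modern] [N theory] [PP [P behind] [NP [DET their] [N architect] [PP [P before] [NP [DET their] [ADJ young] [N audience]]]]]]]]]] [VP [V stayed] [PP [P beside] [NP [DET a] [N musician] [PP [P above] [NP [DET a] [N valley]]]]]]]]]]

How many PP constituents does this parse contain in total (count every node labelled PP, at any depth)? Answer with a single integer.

Scanning left to right, an opening `[PP` appears at word positions 3, 13, 17, 21, 24, 29, 32 — 7 in total.

7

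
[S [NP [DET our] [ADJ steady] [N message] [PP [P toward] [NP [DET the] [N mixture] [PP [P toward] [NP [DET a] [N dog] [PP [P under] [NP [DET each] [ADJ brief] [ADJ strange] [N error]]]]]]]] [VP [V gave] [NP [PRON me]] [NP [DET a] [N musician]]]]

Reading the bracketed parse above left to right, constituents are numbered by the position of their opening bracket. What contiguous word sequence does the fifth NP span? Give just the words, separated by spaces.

me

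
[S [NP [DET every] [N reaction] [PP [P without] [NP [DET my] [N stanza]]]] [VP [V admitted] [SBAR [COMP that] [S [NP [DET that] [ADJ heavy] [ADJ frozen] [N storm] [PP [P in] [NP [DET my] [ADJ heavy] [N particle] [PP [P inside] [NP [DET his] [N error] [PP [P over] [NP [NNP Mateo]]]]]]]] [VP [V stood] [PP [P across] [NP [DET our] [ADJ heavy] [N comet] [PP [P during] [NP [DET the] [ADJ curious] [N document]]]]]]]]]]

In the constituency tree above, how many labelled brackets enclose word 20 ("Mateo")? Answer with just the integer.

12

Counting open brackets not yet closed at "Mateo": [S [VP [SBAR [S [NP [PP [NP [PP [NP [PP [NP [NNP = 12.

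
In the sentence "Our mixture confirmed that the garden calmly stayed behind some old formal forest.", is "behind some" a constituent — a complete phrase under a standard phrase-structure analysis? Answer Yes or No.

The sequence begins inside the preposition "behind" and ends inside the noun phrase "some old formal forest"; it crosses a phrase boundary, so no single node in the tree spans exactly those words.

No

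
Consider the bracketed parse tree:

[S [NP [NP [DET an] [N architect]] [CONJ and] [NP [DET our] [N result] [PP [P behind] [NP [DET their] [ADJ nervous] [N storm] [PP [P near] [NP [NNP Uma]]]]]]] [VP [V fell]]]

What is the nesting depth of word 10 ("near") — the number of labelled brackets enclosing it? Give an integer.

7

Counting open brackets not yet closed at "near": [S [NP [NP [PP [NP [PP [P = 7.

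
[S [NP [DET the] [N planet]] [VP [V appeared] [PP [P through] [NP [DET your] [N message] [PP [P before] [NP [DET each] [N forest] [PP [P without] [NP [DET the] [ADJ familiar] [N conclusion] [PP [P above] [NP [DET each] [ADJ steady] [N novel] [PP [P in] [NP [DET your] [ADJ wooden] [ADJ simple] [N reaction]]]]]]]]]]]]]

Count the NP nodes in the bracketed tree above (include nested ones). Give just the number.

6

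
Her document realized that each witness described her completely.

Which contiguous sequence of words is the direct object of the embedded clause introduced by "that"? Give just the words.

her

"described" heads the VP of the embedded clause introduced by "that", and "her" is its direct object.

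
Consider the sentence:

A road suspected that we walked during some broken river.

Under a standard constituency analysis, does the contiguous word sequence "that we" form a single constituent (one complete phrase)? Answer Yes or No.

No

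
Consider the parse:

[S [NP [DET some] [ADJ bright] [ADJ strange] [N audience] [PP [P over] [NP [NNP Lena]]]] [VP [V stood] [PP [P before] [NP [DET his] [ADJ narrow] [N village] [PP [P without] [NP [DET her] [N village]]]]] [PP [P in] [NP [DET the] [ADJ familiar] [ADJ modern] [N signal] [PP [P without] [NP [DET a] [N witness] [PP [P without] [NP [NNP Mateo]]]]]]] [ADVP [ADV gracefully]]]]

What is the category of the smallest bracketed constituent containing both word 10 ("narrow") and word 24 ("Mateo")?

VP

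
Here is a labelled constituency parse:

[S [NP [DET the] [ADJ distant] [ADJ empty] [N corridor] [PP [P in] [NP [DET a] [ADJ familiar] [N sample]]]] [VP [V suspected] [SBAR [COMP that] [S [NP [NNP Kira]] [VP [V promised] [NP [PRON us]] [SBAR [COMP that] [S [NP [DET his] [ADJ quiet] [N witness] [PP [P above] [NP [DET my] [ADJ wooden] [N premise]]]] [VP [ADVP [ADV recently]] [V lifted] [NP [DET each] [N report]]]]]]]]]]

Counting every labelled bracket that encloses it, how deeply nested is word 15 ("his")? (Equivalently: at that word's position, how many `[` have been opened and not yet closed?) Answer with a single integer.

Counting open brackets not yet closed at "his": [S [VP [SBAR [S [VP [SBAR [S [NP [DET = 9.

9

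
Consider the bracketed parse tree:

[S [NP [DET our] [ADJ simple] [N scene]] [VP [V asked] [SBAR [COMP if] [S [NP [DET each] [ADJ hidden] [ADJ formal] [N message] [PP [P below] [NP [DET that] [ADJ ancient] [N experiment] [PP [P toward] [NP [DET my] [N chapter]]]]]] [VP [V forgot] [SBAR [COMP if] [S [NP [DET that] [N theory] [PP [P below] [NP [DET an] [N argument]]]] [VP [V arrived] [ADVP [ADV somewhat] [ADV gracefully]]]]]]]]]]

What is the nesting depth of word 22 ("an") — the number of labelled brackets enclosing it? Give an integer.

11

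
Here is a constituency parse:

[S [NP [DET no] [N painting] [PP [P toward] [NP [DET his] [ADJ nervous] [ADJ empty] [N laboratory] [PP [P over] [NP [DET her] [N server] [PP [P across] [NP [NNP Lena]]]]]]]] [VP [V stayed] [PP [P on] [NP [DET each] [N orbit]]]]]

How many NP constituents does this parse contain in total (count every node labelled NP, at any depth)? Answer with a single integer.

5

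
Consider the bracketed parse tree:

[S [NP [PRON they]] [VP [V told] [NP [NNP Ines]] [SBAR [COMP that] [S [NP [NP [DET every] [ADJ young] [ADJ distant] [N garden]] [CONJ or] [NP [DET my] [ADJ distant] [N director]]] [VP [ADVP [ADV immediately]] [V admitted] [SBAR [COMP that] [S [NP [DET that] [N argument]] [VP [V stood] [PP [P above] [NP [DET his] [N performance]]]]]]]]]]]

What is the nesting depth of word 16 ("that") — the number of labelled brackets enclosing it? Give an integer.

The word sits inside DET, which is inside NP, inside S, inside SBAR, inside VP, inside S, inside SBAR, inside VP, inside S — 9 brackets in all.

9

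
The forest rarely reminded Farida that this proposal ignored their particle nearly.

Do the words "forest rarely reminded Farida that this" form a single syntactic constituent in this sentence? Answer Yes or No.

No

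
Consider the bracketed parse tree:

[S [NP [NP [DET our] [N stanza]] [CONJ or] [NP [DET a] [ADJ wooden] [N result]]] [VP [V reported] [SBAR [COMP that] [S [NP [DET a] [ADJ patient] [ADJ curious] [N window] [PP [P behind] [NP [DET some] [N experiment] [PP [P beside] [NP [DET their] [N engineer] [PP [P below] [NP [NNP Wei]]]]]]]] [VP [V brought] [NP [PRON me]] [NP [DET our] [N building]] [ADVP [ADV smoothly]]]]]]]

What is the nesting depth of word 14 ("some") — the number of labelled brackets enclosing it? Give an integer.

8

Path from the root down to the word: S → VP → SBAR → S → NP → PP → NP → DET. That is 8 enclosing brackets.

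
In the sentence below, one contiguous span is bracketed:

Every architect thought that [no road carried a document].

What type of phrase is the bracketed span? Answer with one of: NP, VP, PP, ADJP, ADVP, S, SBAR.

S

The span is built around the head "carried" — a clause (S).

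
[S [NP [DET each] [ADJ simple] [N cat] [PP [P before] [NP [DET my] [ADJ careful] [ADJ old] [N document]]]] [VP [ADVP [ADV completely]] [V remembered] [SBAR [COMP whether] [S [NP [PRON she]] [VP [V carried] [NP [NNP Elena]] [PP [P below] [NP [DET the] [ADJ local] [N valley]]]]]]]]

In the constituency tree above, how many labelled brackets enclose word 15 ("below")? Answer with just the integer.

7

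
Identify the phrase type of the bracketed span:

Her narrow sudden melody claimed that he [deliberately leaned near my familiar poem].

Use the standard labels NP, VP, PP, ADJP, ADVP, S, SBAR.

VP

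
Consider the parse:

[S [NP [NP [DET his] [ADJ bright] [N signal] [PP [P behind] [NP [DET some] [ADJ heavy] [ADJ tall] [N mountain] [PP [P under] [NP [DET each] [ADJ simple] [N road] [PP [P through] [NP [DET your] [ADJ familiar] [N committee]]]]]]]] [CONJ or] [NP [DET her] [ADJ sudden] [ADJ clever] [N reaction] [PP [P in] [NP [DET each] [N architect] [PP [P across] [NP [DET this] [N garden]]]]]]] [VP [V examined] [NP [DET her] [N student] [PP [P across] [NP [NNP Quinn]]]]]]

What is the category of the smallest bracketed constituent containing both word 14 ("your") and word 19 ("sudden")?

NP

Both words fall inside [NP his bright signal behind some heavy tall mountain under each simple road through your familiar committee or her sudden clever reaction in each architect across this garden] (words 1–27), and no smaller constituent contains them both. Label: NP.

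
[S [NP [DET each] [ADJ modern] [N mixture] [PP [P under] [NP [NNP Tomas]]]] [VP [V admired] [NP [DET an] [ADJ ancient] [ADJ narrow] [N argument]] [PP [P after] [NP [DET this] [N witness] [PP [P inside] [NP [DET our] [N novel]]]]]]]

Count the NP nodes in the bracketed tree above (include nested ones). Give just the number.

5

Scanning left to right, an opening `[NP` appears at word positions 1, 5, 7, 12, 15 — 5 in total.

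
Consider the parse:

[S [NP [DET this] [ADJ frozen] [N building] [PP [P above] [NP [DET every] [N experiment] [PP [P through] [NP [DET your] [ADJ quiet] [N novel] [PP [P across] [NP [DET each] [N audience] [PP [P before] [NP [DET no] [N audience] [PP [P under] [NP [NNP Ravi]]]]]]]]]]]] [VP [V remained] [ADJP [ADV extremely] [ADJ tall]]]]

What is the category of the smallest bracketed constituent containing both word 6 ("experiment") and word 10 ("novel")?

NP

Both words fall inside [NP every experiment through your quiet novel across each audience before no audience under Ravi] (words 5–18), and no smaller constituent contains them both. Label: NP.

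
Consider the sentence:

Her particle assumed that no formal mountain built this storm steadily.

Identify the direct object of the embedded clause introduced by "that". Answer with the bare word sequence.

Within the embedded clause introduced by "that", the direct object of "built" is "this storm".

this storm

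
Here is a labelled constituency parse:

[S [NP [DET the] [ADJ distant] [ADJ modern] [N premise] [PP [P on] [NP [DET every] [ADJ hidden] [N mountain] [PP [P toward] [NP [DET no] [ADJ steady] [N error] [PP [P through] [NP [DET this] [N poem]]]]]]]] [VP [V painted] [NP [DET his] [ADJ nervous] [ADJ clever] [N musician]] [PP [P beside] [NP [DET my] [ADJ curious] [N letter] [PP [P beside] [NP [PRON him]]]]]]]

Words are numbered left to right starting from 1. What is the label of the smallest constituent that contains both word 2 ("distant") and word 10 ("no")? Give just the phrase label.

Both words fall inside [NP the distant modern premise on every hidden mountain toward no steady error through this poem] (words 1–15), and no smaller constituent contains them both. Label: NP.

NP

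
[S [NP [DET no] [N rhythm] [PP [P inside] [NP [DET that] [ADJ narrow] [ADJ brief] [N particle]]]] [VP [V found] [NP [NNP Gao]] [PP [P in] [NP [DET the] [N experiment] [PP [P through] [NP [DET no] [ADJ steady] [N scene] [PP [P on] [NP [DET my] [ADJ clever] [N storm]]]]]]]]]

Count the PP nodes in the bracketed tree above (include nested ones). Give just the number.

Listing each PP by its span: [PP inside that narrow brief particle]; [PP in the experiment through no steady scene on my clever storm]; [PP through no steady scene on my clever storm]; [PP on my clever storm] — that makes 4.

4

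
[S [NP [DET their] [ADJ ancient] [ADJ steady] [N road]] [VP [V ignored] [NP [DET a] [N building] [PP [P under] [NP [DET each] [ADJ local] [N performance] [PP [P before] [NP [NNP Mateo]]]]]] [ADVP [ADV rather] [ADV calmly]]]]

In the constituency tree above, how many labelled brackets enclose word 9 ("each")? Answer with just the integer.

6

The word sits inside DET, which is inside NP, inside PP, inside NP, inside VP, inside S — 6 brackets in all.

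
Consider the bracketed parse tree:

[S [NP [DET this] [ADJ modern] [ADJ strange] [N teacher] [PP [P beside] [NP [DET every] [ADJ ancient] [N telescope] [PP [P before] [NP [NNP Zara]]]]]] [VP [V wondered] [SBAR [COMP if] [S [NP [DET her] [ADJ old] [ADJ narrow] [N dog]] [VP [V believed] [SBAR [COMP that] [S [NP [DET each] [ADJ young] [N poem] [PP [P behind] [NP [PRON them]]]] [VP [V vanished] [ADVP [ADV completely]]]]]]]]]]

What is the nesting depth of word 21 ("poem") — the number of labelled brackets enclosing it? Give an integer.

9

The word sits inside N, which is inside NP, inside S, inside SBAR, inside VP, inside S, inside SBAR, inside VP, inside S — 9 brackets in all.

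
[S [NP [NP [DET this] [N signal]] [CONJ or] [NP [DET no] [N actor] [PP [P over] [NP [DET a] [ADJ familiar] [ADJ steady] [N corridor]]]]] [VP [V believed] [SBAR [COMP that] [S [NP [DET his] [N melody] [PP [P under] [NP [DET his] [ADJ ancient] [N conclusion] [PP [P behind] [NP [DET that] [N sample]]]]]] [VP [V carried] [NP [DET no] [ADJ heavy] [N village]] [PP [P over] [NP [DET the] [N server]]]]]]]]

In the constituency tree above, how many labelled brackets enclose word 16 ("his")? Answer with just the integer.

8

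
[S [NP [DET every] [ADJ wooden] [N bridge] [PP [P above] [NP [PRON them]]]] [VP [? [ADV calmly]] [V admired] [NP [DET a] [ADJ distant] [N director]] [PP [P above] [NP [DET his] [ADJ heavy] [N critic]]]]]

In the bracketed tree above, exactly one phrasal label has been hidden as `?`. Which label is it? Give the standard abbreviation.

ADVP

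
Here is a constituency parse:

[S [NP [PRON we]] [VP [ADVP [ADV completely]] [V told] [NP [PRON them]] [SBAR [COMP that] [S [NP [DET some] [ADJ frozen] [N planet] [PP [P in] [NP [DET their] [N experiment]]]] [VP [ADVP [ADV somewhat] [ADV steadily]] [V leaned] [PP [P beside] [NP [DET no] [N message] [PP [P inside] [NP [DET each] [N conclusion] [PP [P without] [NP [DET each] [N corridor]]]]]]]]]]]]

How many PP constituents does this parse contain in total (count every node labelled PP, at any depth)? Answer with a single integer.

4

Scanning left to right, an opening `[PP` appears at word positions 9, 15, 18, 21 — 4 in total.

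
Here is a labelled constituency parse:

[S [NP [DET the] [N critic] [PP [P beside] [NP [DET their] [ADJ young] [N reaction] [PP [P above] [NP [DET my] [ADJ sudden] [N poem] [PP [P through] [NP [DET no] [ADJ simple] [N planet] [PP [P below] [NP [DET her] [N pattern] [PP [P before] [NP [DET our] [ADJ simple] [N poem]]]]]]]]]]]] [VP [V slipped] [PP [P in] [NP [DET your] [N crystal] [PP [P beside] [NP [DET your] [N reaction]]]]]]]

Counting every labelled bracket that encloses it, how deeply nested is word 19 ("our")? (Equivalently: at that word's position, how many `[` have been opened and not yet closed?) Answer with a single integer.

13

Counting open brackets not yet closed at "our": [S [NP [PP [NP [PP [NP [PP [NP [PP [NP [PP [NP [DET = 13.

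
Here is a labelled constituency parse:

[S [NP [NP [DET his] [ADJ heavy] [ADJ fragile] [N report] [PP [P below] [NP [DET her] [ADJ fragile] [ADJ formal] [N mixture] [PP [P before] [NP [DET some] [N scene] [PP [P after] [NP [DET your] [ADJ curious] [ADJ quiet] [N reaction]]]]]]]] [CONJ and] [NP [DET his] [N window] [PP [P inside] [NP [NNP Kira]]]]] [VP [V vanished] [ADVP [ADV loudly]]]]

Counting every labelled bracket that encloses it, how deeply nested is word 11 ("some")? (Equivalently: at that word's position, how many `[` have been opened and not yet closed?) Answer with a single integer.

8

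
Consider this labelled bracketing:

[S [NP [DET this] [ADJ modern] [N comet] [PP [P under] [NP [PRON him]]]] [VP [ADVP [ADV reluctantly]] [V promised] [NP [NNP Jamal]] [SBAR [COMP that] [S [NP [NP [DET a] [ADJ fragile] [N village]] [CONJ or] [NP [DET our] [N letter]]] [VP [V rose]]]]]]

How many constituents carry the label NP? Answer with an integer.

Scanning left to right, an opening `[NP` appears at word positions 1, 5, 8, 10, 10, 14 — 6 in total.

6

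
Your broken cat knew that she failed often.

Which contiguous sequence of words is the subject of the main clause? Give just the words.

your broken cat

"your broken cat" is the NP that combines with the VP headed by "knew" to form the main clause — the subject.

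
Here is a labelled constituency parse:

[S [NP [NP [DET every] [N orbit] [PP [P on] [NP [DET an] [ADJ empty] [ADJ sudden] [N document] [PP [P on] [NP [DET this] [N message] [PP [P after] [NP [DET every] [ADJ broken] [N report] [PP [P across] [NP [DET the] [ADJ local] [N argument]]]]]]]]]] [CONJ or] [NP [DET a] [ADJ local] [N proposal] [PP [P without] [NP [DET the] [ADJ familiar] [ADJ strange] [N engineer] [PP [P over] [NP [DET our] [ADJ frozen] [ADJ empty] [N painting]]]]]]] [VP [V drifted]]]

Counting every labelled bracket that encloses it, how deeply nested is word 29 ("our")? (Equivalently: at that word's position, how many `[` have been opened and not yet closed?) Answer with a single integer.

The word sits inside DET, which is inside NP, inside PP, inside NP, inside PP, inside NP, inside NP, inside S — 8 brackets in all.

8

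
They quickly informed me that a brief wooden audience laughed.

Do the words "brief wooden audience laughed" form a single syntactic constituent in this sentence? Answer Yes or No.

The sequence begins inside the noun phrase "a brief wooden audience" and ends inside the verb phrase "laughed"; it crosses a phrase boundary, so no single node in the tree spans exactly those words.

No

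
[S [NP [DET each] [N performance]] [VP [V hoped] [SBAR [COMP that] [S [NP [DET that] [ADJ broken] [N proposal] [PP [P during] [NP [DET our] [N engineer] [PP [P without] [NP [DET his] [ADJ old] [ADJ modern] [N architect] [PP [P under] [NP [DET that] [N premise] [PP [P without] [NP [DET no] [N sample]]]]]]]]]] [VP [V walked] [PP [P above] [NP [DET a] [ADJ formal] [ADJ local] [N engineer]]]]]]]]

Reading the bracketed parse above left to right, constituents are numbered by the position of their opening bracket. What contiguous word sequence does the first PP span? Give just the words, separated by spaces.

during our engineer without his old modern architect under that premise without no sample

Opening `[PP` markers occur at word positions 8, 11, 16, 19, 23; the first of these opens the constituent [PP during our engineer without his old modern architect under that premise without no sample].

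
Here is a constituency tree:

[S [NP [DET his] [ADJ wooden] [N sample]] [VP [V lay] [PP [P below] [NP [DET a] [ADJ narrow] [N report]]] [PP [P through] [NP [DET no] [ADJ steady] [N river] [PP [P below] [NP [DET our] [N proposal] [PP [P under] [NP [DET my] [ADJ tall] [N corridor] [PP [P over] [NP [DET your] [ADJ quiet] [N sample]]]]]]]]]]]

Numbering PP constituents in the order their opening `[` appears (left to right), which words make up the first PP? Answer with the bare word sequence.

The PP opening brackets appear, in order, over: "below a narrow report"; "through no steady river below our proposal under my tall corridor over your quiet sample"; "below our proposal under my tall corridor over your quiet sample"; "under my tall corridor over your quiet sample"; "over your quiet sample". The first one spans "below a narrow report".

below a narrow report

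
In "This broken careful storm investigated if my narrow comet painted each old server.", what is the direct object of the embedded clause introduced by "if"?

The verb of the embedded clause introduced by "if" is "painted"; its direct object is the NP "each old server".

each old server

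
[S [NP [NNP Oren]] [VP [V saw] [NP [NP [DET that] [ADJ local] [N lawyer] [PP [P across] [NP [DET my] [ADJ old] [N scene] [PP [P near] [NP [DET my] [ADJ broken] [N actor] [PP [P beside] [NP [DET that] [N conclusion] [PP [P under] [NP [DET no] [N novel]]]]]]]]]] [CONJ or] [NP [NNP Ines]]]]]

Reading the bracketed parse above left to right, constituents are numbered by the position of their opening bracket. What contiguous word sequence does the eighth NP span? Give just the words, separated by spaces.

Ines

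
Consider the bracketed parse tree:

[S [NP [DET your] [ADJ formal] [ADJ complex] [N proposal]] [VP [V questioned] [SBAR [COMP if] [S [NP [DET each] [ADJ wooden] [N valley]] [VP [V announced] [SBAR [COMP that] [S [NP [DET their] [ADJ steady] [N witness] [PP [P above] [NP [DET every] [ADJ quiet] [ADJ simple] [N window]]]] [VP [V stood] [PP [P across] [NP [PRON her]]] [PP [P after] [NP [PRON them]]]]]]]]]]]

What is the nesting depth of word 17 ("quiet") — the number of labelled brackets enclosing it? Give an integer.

Counting open brackets not yet closed at "quiet": [S [VP [SBAR [S [VP [SBAR [S [NP [PP [NP [ADJ = 11.

11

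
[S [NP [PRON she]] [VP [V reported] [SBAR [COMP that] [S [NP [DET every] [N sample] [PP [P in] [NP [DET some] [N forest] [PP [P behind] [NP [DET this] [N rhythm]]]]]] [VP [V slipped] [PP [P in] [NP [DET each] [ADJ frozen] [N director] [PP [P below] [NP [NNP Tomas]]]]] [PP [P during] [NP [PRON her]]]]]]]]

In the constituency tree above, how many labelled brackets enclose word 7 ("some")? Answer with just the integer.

Path from the root down to the word: S → VP → SBAR → S → NP → PP → NP → DET. That is 8 enclosing brackets.

8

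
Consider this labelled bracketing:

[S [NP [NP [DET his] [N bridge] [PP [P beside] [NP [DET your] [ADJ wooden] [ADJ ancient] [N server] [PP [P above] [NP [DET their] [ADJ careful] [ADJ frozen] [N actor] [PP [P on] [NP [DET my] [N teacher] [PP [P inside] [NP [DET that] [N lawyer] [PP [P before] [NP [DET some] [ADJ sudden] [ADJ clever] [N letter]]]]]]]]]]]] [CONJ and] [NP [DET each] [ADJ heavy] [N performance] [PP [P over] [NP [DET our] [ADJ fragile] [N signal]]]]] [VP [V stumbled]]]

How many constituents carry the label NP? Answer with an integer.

Listing each NP by its span: [NP his bridge beside your wooden ancient server above their careful frozen actor on my teacher inside that lawyer before some sudden clever letter and each heavy performance over our fragile signal]; [NP his bridge beside your wooden ancient server above their careful frozen actor on my teacher inside that lawyer before some sudden clever letter]; [NP your wooden ancient server above their careful frozen actor on my teacher inside that lawyer before some sudden clever letter]; [NP their careful frozen actor on my teacher inside that lawyer before some sudden clever letter]; [NP my teacher inside that lawyer before some sudden clever letter]; [NP that lawyer before some sudden clever letter] … — that makes 9.

9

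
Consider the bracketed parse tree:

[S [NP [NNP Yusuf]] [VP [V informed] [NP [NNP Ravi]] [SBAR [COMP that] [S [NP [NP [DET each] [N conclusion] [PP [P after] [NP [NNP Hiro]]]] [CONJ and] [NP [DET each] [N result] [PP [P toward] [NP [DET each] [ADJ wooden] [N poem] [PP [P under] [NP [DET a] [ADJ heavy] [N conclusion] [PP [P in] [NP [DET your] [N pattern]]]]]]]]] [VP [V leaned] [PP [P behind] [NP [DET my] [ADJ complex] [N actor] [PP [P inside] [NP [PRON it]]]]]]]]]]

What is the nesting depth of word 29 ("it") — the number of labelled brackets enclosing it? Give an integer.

The word sits inside PRON, which is inside NP, inside PP, inside NP, inside PP, inside VP, inside S, inside SBAR, inside VP, inside S — 10 brackets in all.

10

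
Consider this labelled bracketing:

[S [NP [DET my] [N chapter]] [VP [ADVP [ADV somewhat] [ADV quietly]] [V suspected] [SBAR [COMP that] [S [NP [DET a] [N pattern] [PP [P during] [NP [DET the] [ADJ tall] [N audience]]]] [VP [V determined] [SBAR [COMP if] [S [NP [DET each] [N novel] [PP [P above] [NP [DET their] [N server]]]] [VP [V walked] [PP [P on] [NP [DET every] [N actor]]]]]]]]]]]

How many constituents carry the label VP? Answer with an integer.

3

Scanning left to right, an opening `[VP` appears at word positions 3, 13, 20 — 3 in total.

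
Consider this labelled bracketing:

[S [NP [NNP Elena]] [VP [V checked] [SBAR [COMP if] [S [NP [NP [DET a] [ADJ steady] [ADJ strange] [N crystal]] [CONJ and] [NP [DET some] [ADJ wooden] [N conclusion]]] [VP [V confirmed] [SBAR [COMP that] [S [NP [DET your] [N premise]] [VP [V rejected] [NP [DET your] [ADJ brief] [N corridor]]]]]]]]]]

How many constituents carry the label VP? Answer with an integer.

3

The VP constituents are: [VP checked if a steady strange crystal and some wooden conclusion confirmed that your premise rejected your brief corridor]; [VP confirmed that your premise rejected your brief corridor]; [VP rejected your brief corridor]. Total: 3.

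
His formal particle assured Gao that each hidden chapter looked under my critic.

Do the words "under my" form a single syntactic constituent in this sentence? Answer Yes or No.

No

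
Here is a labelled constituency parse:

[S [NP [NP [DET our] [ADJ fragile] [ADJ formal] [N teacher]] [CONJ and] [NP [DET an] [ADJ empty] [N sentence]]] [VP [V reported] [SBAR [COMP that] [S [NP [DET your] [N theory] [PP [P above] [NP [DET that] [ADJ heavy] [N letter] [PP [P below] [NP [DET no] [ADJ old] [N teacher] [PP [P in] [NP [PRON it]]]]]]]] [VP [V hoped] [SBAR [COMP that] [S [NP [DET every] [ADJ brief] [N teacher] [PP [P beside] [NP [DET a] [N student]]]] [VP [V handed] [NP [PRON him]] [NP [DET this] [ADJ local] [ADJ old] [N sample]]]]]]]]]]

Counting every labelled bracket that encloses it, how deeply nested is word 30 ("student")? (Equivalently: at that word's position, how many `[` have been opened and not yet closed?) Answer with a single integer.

11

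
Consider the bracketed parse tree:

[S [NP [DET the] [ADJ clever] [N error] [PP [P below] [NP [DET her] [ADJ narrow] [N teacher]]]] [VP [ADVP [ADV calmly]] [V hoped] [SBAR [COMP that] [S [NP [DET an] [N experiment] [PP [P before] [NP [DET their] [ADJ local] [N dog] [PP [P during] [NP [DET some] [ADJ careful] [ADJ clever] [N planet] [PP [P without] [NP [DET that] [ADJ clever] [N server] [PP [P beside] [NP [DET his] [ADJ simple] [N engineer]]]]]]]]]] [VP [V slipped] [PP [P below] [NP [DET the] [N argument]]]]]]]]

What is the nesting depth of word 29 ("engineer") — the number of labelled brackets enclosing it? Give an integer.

Counting open brackets not yet closed at "engineer": [S [VP [SBAR [S [NP [PP [NP [PP [NP [PP [NP [PP [NP [N = 14.

14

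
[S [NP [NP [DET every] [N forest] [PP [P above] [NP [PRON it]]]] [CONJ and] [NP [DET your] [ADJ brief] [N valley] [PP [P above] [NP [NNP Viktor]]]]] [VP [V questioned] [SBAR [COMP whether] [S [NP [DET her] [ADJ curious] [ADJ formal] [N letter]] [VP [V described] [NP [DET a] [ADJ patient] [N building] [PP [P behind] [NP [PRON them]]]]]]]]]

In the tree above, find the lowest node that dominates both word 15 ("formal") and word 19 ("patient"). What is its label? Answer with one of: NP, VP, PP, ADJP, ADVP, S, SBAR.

Both words fall inside [S her curious formal letter described a patient building behind them] (words 13–22), and no smaller constituent contains them both. Label: S.

S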